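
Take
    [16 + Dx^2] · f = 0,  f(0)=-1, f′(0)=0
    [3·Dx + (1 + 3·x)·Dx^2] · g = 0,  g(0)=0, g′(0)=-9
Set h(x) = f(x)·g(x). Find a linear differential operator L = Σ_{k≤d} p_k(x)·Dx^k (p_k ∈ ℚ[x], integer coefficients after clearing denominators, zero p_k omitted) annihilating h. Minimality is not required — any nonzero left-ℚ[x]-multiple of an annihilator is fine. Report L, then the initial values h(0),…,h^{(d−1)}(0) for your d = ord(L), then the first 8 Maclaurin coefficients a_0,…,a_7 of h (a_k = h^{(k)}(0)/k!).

f: a_k = -1, 0, 8, 0, -32/3, 0, 256/45, 0, …
g: a_k = 0, -9, 27/2, -27, 243/4, -729/5, 729/2, -6561/7, …
f·g: L₀ = L_f ⊗_s L_g, ord ≤ 2·2.
L = (2272 + 127488·x + 781056·x^2 + 1769472·x^3 + 1327104·x^4) + (4416 + 50112·x + 165888·x^2 + 165888·x^3)·Dx + (1022 + 19392·x + 102816·x^2 + 221184·x^3 + 165888·x^4)·Dx^2 + (276 + 3132·x + 10368·x^2 + 10368·x^3)·Dx^3 + (55 + 714·x + 3375·x^2 + 6912·x^3 + 5184·x^4)·Dx^4  (order 4).
h: a_k = 0, 9, -27/2, -45, 189/4, 129/5, -45/2, 269/35, …
ICs: h(0) = 0, h′(0) = 9, h′′(0) = -27, h′′′(0) = -270.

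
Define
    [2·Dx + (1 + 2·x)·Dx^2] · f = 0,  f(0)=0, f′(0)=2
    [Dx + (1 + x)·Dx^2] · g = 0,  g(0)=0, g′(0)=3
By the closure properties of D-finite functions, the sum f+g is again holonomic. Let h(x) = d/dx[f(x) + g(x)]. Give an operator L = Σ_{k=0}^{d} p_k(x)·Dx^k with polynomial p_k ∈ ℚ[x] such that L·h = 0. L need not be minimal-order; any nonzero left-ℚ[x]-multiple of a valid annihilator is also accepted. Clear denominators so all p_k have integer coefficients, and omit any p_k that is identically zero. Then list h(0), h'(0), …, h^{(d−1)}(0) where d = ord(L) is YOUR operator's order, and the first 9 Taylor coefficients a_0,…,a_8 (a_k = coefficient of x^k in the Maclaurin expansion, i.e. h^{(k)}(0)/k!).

f: a_k = 0, 2, -2, 8/3, -4, 32/5, -32/3, 128/7, -32, …
g: a_k = 0, 3, -3/2, 1, -3/4, 3/5, -1/2, 3/7, -3/8, …
L₀ := lclm(L_f,L_g); ord L₀ ≤ 2+2.
h₀' ⇒ L via d/dx closure of L₀.
L = 4 + (6 + 8·x)·Dx + (1 + 3·x + 2·x^2)·Dx^2  (order 2).
h: a_k = 5, -7, 11, -19, 35, -67, 131, -259, 515, …
ICs: h(0) = 5, h′(0) = -7.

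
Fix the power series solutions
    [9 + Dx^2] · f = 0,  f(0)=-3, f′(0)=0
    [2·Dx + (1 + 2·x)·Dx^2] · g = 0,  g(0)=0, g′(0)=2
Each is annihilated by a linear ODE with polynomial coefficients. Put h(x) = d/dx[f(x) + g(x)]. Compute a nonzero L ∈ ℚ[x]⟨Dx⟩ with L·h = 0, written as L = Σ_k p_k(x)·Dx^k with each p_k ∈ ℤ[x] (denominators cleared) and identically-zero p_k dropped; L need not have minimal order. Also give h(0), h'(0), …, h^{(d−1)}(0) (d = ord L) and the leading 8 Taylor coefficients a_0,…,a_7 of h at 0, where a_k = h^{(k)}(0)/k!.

L = (594 + 648·x + 648·x^2) + (153 + 630·x + 972·x^2 + 648·x^3)·Dx + (66 + 72·x + 72·x^2)·Dx^2 + (17 + 70·x + 108·x^2 + 72·x^3)·Dx^3  (order 3).
h: a_k = 2, 23, 8, -113/2, 32, -1831/40, 128, -145547/560, …
ICs: h(0) = 2, h′(0) = 23, h′′(0) = 16.

f: a_k = -3, 0, 27/2, 0, -81/8, 0, 243/80, 0, …
g: a_k = 0, 2, -2, 8/3, -4, 32/5, -32/3, 128/7, …
f+g: L₀ = lclm(L_f,L_g), ord ≤ 2+2.
Derive L from L₀ (diff closure).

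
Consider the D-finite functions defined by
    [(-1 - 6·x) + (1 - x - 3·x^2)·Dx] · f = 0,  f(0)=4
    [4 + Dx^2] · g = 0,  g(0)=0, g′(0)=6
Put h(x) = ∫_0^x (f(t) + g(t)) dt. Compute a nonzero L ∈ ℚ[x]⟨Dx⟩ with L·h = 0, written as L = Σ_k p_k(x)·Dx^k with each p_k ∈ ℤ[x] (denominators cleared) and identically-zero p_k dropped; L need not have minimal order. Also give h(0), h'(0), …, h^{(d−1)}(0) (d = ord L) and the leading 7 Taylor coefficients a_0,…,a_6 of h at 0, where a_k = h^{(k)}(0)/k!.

L = (92 + 608·x + 512·x^2 + 1104·x^3 + 360·x^4 + 432·x^5)·Dx + (-24 + 4·x + 24·x^2 + 80·x^3 + 180·x^4 + 216·x^5 + 216·x^6)·Dx^2 + (23 + 152·x + 128·x^2 + 276·x^3 + 90·x^4 + 108·x^5)·Dx^3 + (-6 + x + 6·x^2 + 20·x^3 + 45·x^4 + 54·x^5 + 54·x^6)·Dx^4  (order 4).
h: a_k = 0, 4, 5, 16/3, 6, 76/5, 134/5, …
ICs: h(0) = 0, h′(0) = 4, h′′(0) = 10, h′′′(0) = 32.

f: a_k = 4, 4, 16, 28, 76, 160, 388, …
g: a_k = 0, 6, 0, -4, 0, 4/5, 0, …
L₀ := lclm(L_f,L_g); ord L₀ ≤ 1+2.
Integrate: L := L₀·Dx.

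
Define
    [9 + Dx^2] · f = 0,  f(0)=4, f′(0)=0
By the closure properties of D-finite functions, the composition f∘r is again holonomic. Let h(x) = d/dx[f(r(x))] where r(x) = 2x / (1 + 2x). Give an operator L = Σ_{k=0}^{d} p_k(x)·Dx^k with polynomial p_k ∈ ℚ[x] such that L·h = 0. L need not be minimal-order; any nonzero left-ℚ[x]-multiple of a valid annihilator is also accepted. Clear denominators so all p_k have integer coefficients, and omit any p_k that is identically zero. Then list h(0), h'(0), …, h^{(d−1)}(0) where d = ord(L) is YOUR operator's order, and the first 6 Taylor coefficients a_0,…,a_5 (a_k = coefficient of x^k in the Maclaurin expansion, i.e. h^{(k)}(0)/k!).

f: a_k = 4, 0, -18, 0, 27/2, 0, …
Substitute x→r, Dx→(1/r')Dx; clear ⇒ L₀.
h₀' ⇒ L via d/dx closure of L₀.
L = (60 + 96·x + 96·x^2) + (12 + 72·x + 144·x^2 + 96·x^3)·Dx + (1 + 8·x + 24·x^2 + 32·x^3 + 16·x^4)·Dx^2  (order 2).
h: a_k = 0, -144, 864, -2592, 2880, 78624/5, …
ICs: h(0) = 0, h′(0) = -144.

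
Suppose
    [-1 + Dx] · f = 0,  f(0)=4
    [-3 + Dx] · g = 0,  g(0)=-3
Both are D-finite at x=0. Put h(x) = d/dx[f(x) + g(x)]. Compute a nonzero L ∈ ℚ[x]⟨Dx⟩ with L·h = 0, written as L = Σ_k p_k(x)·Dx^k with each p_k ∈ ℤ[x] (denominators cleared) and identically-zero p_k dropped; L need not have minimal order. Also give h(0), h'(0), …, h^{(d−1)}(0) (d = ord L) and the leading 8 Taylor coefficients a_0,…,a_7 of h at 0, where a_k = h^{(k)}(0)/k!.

L = 3 - 4·Dx + Dx^2  (order 2).
h: a_k = -5, -23, -77/2, -239/6, -725/24, -2183/120, -6557/720, -19679/5040, …
ICs: h(0) = -5, h′(0) = -23.

f: a_k = 4, 4, 2, 2/3, 1/6, 1/30, 1/180, 1/1260, …
g: a_k = -3, -9, -27/2, -27/2, -81/8, -243/40, -243/80, -729/560, …
L₀ := lclm(L_f,L_g); ord L₀ ≤ 1+1.
h₀' ⇒ L via d/dx closure of L₀.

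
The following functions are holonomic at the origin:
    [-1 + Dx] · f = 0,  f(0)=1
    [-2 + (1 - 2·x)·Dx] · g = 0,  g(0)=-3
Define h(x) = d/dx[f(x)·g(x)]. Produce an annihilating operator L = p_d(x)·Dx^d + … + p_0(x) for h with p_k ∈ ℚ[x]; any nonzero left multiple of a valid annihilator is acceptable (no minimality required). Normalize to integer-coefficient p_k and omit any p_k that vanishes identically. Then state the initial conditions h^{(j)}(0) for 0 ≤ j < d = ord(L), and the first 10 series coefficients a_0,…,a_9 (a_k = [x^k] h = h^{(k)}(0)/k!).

L = (13 - 12·x + 4·x^2) + (-3 + 8·x - 4·x^2)·Dx  (order 1).
h: a_k = -9, -39, -237/2, -633/2, -6331/8, -75973/40, -354541/80, -17017969/1680, -306323443/13440, -2042156287/40320, …
ICs: h(0) = -9.

f: a_k = 1, 1, 1/2, 1/6, 1/24, 1/120, 1/720, 1/5040, 1/40320, 1/362880, …
g: a_k = -3, -6, -12, -24, -48, -96, -192, -384, -768, -1536, …
f·g: L₀ = L_f ⊗_s L_g, ord ≤ 1·1.
Derive L from L₀ (diff closure).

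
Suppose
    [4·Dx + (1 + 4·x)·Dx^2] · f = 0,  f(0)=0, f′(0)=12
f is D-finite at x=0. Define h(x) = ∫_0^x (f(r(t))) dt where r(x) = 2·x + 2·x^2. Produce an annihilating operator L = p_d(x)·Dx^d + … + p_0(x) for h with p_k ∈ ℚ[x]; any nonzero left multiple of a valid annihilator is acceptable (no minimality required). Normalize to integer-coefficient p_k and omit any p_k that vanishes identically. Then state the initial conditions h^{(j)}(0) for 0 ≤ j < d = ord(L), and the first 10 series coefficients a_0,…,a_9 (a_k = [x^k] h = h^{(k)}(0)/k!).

f: a_k = 0, 12, -24, 64, -192, 3072/5, -2048, 49152/7, -24576, 262144/3, …
Substitute x→r, Dx→(1/r')Dx; clear ⇒ L₀.
h=∫₀ˣh₀: take L = L₀·Dx.
L = (6 + 16·x + 16·x^2)·Dx^2 + (1 + 10·x + 24·x^2 + 16·x^3)·Dx^3  (order 3).
h: a_k = 0, 0, 12, -24, 80, -1632/5, 7424/5, -50688/7, 259584/7, -590848/3, …
ICs: h(0) = 0, h′(0) = 0, h′′(0) = 24.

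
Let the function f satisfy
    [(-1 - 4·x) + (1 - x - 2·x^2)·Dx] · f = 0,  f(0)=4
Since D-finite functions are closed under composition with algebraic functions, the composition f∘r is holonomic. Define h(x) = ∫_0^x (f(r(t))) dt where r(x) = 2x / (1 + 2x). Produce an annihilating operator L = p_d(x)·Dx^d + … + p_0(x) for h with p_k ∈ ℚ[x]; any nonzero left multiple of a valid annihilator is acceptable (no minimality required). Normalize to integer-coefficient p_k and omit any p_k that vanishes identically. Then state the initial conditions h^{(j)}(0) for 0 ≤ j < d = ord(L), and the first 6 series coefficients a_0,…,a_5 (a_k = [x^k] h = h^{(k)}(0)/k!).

L = (2 + 20·x)·Dx + (-1 - 4·x + 4·x^2 + 16·x^3)·Dx^2  (order 2).
h: a_k = 0, 4, 4, 32/3, 0, 256/5, …
ICs: h(0) = 0, h′(0) = 4.

f: a_k = 4, 4, 12, 20, 44, 84, …
h₀=f(r): pull back L_f along r ⇒ L₀.
h=∫h₀ ⇒ L = L₀·Dx.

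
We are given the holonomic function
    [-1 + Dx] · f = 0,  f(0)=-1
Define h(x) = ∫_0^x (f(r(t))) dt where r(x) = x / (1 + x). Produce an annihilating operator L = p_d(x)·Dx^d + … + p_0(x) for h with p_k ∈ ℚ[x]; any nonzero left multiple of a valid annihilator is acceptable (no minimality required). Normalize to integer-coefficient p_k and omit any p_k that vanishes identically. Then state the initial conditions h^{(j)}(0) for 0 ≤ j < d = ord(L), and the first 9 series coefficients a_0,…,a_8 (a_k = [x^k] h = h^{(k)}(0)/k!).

L = -Dx + (1 + 2·x + x^2)·Dx^2  (order 2).
h: a_k = 0, -1, -1/2, 1/6, -1/24, -1/120, 19/720, -151/5040, 1091/40320, …
ICs: h(0) = 0, h′(0) = -1.

f: a_k = -1, -1, -1/2, -1/6, -1/24, -1/120, -1/720, -1/5040, -1/40320, …
L₀ from L_f via x↦r, Dx↦r'^{-1}Dx.
h=∫h₀ ⇒ L = L₀·Dx.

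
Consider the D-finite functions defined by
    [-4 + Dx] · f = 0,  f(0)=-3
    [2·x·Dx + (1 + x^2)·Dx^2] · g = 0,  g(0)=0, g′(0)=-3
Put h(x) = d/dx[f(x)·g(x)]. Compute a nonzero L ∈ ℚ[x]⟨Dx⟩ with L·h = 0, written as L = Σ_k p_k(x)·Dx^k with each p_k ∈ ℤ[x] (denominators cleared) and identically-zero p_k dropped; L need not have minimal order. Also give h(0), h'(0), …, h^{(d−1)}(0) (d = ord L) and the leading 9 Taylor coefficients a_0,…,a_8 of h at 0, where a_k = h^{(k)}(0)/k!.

L = (28 - 32·x + 76·x^2 - 32·x^3 + 32·x^4) + (-15 + 12·x - 35·x^2 + 12·x^3 - 16·x^4)·Dx + (2 - x + 4·x^2 - x^3 + 2·x^4)·Dx^2  (order 2).
h: a_k = 9, 72, 207, 336, 369, 312, 1131/5, 992/7, 471/7, …
ICs: h(0) = 9, h′(0) = 72.

f: a_k = -3, -12, -24, -32, -32, -128/5, -256/15, -1024/105, -512/105, …
g: a_k = 0, -3, 0, 1, 0, -3/5, 0, 3/7, 0, …
L₀ := L_f ⊗_s L_g (sym. prod.), ord ≤ 2.
Differentiate: ansatz ord ≤ ord L₀ ⇒ L.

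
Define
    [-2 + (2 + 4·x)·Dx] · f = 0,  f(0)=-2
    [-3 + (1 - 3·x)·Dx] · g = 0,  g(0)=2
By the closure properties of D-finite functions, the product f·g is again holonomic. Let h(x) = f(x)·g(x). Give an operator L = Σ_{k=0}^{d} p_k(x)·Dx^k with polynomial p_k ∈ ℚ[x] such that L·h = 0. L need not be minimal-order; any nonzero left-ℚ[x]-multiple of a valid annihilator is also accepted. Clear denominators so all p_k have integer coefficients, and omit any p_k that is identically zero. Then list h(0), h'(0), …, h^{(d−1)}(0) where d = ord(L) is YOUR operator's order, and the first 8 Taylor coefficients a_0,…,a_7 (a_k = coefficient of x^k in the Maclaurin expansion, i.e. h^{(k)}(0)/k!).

L = (4 + 3·x) + (-1 + x + 6·x^2)·Dx  (order 1).
h: a_k = -4, -16, -46, -140, -835/2, -1256, -15051/4, -22593/2, …
ICs: h(0) = -4.

f: a_k = -2, -2, 1, -1, 5/4, -7/4, 21/8, -33/8, …
g: a_k = 2, 6, 18, 54, 162, 486, 1458, 4374, …
h₀=f·g: eliminate ⇒ L₀, order ≤ 1·1.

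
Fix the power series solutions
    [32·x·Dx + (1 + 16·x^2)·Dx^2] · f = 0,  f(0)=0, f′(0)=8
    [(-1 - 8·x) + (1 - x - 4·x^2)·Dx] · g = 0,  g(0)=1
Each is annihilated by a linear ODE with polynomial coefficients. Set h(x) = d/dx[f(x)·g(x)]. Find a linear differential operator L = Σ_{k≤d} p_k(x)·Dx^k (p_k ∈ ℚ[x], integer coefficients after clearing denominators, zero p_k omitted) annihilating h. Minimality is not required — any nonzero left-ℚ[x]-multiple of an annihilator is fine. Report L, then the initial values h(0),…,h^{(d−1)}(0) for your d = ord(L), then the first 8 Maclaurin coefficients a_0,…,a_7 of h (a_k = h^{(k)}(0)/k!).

f: a_k = 0, 8, 0, -128/3, 0, 2048/5, 0, -32768/7, …
g: a_k = 1, 1, 5, 9, 29, 65, 181, 441, …
Sym-product of L_f,L_g gives L₀ (≤ ord 2).
Derive L from L₀ (diff closure).
L = (-16 + 3072·x^2 + 6144·x^3 + 36864·x^4) + (7 + 64·x + 48·x^2 + 256·x^3 + 6144·x^4 + 24576·x^5)·Dx + (-1 - 3·x - 56·x^2 + 16·x^3 - 448·x^4 + 1024·x^5 + 3072·x^6)·Dx^2  (order 2).
h: a_k = 8, 16, -8, 352/3, 6424/3, 16368/5, -50872/3, -201664/105, …
ICs: h(0) = 8, h′(0) = 16.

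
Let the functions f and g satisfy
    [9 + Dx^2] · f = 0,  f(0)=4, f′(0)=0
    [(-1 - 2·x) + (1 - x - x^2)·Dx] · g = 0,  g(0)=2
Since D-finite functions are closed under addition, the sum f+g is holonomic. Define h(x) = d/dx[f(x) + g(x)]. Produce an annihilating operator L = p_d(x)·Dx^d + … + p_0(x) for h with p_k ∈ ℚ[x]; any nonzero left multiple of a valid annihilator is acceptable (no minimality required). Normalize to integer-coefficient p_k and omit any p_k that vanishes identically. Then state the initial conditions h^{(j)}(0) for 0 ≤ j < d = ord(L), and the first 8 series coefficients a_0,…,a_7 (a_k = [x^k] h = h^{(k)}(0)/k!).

f: a_k = 4, 0, -18, 0, 27/2, 0, -81/20, 0, …
g: a_k = 2, 2, 4, 6, 10, 16, 26, 42, …
L₀ := lclm(L_f,L_g); ord L₀ ≤ 2+1.
h₀' ⇒ L via d/dx closure of L₀.
L = (468 + 1026·x + 1170·x^2 + 450·x^3 + 630·x^4 + 486·x^5 + 162·x^6) + (-81 - 63·x + 252·x^2 + 45·x^3 - 90·x^4 + 153·x^5 + 189·x^6 + 54·x^7)·Dx + (52 + 114·x + 130·x^2 + 50·x^3 + 70·x^4 + 54·x^5 + 18·x^6)·Dx^2 + (-9 - 7·x + 28·x^2 + 5·x^3 - 10·x^4 + 17·x^5 + 21·x^6 + 6·x^7)·Dx^3  (order 3).
h: a_k = 2, -28, 18, 94, 80, 1317/10, 294, 76889/140, …
ICs: h(0) = 2, h′(0) = -28, h′′(0) = 36.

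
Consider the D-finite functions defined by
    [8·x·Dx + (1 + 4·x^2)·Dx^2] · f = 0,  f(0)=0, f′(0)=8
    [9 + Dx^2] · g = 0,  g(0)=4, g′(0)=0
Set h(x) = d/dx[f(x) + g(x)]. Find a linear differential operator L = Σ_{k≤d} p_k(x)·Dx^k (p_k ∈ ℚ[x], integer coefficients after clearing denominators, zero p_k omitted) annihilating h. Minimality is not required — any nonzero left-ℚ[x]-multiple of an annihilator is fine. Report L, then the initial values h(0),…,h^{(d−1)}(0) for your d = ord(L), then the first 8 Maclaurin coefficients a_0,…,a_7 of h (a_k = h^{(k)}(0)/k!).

L = (-2808·x + 19008·x^3 + 10368·x^5) + (9 + 1548·x^2 + 7344·x^4 + 5184·x^6)·Dx + (-312·x + 2112·x^3 + 1152·x^5)·Dx^2 + (1 + 172·x^2 + 816·x^4 + 576·x^6)·Dx^3  (order 3).
h: a_k = 8, -36, -32, 54, 128, -243/10, -512, 729/140, …
ICs: h(0) = 8, h′(0) = -36, h′′(0) = -64.

f: a_k = 0, 8, 0, -32/3, 0, 128/5, 0, -512/7, …
g: a_k = 4, 0, -18, 0, 27/2, 0, -81/20, 0, …
h₀=f+g: left-lcm gives L₀, ord ≤ 4.
Differentiate: ansatz ord ≤ ord L₀ ⇒ L.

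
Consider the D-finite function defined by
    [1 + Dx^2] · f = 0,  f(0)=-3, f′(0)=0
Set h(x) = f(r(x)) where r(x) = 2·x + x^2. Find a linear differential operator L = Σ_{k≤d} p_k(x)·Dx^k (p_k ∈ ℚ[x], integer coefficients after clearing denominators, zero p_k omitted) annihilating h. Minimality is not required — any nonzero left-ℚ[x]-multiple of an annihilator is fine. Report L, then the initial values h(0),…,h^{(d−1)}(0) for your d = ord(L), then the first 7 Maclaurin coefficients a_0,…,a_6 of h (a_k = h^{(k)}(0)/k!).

f: a_k = -3, 0, 3/2, 0, -1/8, 0, 1/240, …
f∘r: x↦r, Dx↦Dx/r' in L_f ⇒ L₀.
L = (4 + 12·x + 12·x^2 + 4·x^3) - Dx + (1 + x)·Dx^2  (order 2).
h: a_k = -3, 0, 6, 6, -1/2, -4, -41/15, …
ICs: h(0) = -3, h′(0) = 0.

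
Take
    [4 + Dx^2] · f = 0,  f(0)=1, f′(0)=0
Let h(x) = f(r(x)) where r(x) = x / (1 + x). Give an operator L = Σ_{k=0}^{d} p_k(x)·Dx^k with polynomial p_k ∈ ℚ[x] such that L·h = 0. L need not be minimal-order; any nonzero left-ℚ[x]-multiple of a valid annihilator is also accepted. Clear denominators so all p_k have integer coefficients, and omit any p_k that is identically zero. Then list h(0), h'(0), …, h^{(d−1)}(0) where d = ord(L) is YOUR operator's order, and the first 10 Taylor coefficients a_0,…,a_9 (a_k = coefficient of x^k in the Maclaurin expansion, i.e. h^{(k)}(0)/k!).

f: a_k = 1, 0, -2, 0, 2/3, 0, -4/45, 0, 2/315, 0, …
Change of var in L_f (x↦r) gives L₀.
L = 4 + (2 + 6·x + 6·x^2 + 2·x^3)·Dx + (1 + 4·x + 6·x^2 + 4·x^3 + x^4)·Dx^2  (order 2).
h: a_k = 1, 0, -2, 4, -16/3, 16/3, -154/45, -4/5, 2354/315, -5168/315, …
ICs: h(0) = 1, h′(0) = 0.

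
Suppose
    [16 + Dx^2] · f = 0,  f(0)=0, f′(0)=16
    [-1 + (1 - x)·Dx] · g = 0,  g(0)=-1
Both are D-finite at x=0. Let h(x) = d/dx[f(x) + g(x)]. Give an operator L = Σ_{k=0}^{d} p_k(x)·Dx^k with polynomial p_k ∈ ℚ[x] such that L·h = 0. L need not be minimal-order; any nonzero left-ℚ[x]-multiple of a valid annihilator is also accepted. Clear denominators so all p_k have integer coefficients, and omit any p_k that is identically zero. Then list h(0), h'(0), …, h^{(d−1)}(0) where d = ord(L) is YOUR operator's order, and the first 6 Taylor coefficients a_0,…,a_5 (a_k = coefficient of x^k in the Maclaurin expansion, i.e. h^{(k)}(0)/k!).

f: a_k = 0, 16, 0, -128/3, 0, 512/15, …
g: a_k = -1, -1, -1, -1, -1, -1, …
Sum ⇒ L₀ = lclm(L_f,L_g) in ℚ(x)⟨Dx⟩.
Derive L from L₀ (diff closure).
L = (448 - 512·x + 256·x^2) + (-176 + 432·x - 384·x^2 + 128·x^3)·Dx + (28 - 32·x + 16·x^2)·Dx^2 + (-11 + 27·x - 24·x^2 + 8·x^3)·Dx^3  (order 3).
h: a_k = 15, -2, -131, -4, 497/3, -6, …
ICs: h(0) = 15, h′(0) = -2, h′′(0) = -262.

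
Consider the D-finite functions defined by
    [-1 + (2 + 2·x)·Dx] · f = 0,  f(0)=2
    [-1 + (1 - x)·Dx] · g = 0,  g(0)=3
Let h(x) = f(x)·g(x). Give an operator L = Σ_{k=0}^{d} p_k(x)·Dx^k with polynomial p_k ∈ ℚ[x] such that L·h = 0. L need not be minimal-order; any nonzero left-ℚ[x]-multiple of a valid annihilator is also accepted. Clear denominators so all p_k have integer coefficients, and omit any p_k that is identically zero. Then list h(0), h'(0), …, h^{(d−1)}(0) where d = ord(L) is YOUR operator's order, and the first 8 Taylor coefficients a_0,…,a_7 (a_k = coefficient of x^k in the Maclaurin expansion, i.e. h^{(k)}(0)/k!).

L = (3 + x) + (-2 + 2·x^2)·Dx  (order 1).
h: a_k = 6, 9, 33/4, 69/8, 537/64, 1095/128, 4317/512, 8733/1024, …
ICs: h(0) = 6.

f: a_k = 2, 1, -1/4, 1/8, -5/64, 7/128, -21/512, 33/1024, …
g: a_k = 3, 3, 3, 3, 3, 3, 3, 3, …
L₀ := L_f ⊗_s L_g (sym. prod.), ord ≤ 1.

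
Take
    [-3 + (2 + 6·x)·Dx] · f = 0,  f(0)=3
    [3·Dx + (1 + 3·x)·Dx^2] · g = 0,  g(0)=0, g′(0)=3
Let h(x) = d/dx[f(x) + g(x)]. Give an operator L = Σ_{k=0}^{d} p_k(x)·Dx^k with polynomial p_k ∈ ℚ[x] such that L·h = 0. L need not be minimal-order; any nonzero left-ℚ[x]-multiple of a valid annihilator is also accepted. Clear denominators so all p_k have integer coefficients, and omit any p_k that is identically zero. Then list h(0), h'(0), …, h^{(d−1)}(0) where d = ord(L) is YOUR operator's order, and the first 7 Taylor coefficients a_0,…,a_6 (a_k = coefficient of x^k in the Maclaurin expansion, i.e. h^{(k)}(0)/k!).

L = 9 + (15 + 45·x)·Dx + (2 + 12·x + 18·x^2)·Dx^2  (order 2).
h: a_k = 15/2, -63/4, 675/16, -3807/32, 87723/256, -511029/512, 5994567/2048, …
ICs: h(0) = 15/2, h′(0) = -63/4.

f: a_k = 3, 9/2, -27/8, 81/16, -1215/128, 5103/256, -45927/1024, …
g: a_k = 0, 3, -9/2, 9, -81/4, 243/5, -243/2, …
Weyl lclm of L_f,L_g ⇒ L₀ (ord ≤ 3).
Differentiate: ansatz ord ≤ ord L₀ ⇒ L.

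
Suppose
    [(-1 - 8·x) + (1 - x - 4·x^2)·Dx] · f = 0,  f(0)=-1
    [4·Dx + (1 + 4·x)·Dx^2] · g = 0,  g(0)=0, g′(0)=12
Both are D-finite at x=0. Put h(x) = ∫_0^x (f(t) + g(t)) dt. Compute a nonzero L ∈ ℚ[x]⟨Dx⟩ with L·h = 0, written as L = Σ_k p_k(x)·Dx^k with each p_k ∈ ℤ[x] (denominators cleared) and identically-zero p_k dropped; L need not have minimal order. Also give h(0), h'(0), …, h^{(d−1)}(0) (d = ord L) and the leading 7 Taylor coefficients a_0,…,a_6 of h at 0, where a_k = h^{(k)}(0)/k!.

f: a_k = -1, -1, -5, -9, -29, -65, -181, …
g: a_k = 0, 12, -24, 64, -192, 3072/5, -2048, …
Weyl lclm of L_f,L_g ⇒ L₀ (ord ≤ 3).
h=∫₀ˣh₀: take L = L₀·Dx.
L = (268 + 1616·x + 5504·x^2 + 4608·x^3 + 6144·x^4)·Dx^2 + (11 + 360·x + 3008·x^2 + 7680·x^3 + 9472·x^4 + 10240·x^5)·Dx^3 + (-7 - 67·x - 154·x^2 + 136·x^3 + 928·x^4 + 2176·x^5 + 2048·x^6)·Dx^4  (order 4).
h: a_k = 0, -1, 11/2, -29/3, 55/4, -221/5, 2747/30, …
ICs: h(0) = 0, h′(0) = -1, h′′(0) = 11, h′′′(0) = -58.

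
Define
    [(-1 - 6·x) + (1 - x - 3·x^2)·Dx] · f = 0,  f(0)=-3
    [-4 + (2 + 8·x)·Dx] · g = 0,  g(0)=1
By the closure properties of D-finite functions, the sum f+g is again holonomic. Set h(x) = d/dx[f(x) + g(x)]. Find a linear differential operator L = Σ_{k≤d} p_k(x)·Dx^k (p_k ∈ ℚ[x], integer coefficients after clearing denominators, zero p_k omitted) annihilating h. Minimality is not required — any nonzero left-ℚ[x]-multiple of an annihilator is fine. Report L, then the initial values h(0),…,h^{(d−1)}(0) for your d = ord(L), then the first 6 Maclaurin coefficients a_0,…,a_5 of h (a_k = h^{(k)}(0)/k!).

L = (-90 - 516·x - 1548·x^2 - 1296·x^3 - 1620·x^4) + (-15 - 288·x - 1752·x^2 - 4068·x^3 - 4914·x^4 - 4860·x^5)·Dx + (5 + 45·x + 109·x^2 - 18·x^3 - 468·x^4 - 1278·x^5 - 1080·x^6)·Dx^2  (order 2).
h: a_k = -1, -28, -51, -268, -460, -2250, …
ICs: h(0) = -1, h′(0) = -28.

f: a_k = -3, -3, -12, -21, -57, -120, …
g: a_k = 1, 2, -2, 4, -10, 28, …
h₀=f+g: left-lcm gives L₀, ord ≤ 2.
Derive L from L₀ (diff closure).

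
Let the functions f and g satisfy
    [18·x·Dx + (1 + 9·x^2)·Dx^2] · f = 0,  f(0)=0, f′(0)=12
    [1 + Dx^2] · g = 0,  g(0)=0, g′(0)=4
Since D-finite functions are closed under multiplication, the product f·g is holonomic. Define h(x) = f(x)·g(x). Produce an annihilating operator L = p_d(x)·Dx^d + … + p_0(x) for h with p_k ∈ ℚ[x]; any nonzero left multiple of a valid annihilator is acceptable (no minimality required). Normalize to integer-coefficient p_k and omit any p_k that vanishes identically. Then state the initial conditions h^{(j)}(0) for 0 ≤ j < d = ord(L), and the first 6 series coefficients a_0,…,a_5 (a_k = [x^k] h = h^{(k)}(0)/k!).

L = (370 + 9594·x^2 + 4131·x^4 + 2916·x^6 + 6561·x^8) + (684·x + 6804·x^3 + 8748·x^5 + 26244·x^7)·Dx + (380 + 9792·x^2 + 5346·x^4 + 5832·x^6 + 13122·x^8)·Dx^2 + (684·x + 6804·x^3 + 8748·x^5 + 26244·x^7)·Dx^3 + (10 + 198·x^2 + 1215·x^4 + 2916·x^6 + 6561·x^8)·Dx^4  (order 4).
h: a_k = 0, 0, 48, 0, -152, 0, …
ICs: h(0) = 0, h′(0) = 0, h′′(0) = 96, h′′′(0) = 0.

f: a_k = 0, 12, 0, -36, 0, 972/5, …
g: a_k = 0, 4, 0, -2/3, 0, 1/30, …
Sym-product of L_f,L_g gives L₀ (≤ ord 4).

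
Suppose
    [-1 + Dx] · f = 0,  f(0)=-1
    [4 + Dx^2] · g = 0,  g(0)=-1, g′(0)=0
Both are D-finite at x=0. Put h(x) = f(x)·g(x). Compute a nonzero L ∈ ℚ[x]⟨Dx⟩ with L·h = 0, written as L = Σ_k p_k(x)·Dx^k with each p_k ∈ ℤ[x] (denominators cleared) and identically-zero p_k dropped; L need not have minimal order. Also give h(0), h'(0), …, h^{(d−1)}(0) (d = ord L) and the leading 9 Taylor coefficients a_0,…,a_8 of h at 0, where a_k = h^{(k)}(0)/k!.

L = 5 - 2·Dx + Dx^2  (order 2).
h: a_k = 1, 1, -3/2, -11/6, -7/24, 41/120, 13/80, 29/5040, -527/40320, …
ICs: h(0) = 1, h′(0) = 1.

f: a_k = -1, -1, -1/2, -1/6, -1/24, -1/120, -1/720, -1/5040, -1/40320, …
g: a_k = -1, 0, 2, 0, -2/3, 0, 4/45, 0, -2/315, …
h₀=f·g: eliminate ⇒ L₀, order ≤ 1·2.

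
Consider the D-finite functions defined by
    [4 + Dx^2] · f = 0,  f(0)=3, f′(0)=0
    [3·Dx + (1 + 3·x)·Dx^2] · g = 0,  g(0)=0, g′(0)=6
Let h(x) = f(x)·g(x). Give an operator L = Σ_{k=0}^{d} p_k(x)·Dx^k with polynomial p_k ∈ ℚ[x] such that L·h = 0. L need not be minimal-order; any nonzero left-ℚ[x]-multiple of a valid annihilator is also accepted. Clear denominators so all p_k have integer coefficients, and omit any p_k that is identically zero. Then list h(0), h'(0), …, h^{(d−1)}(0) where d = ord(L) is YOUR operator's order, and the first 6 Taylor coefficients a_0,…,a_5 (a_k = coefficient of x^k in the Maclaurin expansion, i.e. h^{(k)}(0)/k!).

L = (-1112 - 1248·x + 7344·x^2 + 27648·x^3 + 20736·x^4) + (-48 + 2160·x + 10368·x^2 + 10368·x^3)·Dx + (-250 + 240·x + 4968·x^2 + 13824·x^3 + 10368·x^4)·Dx^2 + (-12 + 540·x + 2592·x^2 + 2592·x^3)·Dx^3 + (7 + 138·x + 783·x^2 + 1728·x^3 + 1296·x^4)·Dx^4  (order 4).
h: a_k = 0, 18, -27, 18, -135/2, 978/5, …
ICs: h(0) = 0, h′(0) = 18, h′′(0) = -54, h′′′(0) = 108.

f: a_k = 3, 0, -6, 0, 2, 0, …
g: a_k = 0, 6, -9, 18, -81/2, 486/5, …
h₀=f·g: eliminate ⇒ L₀, order ≤ 2·2.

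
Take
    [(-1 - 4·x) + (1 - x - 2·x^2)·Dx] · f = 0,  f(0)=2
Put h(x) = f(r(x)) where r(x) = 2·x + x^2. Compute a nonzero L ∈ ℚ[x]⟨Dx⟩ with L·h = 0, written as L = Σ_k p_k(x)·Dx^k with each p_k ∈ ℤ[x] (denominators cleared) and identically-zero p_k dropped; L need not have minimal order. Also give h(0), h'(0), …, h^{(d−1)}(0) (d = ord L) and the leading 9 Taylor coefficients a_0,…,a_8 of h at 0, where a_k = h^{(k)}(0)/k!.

L = (2 + 16·x + 8·x^2) + (-1 + 3·x + 6·x^2 + 2·x^3)·Dx  (order 1).
h: a_k = 2, 4, 26, 104, 478, 2108, 9402, 41808, 186054, …
ICs: h(0) = 2.

f: a_k = 2, 2, 6, 10, 22, 42, 86, 170, 342, …
f∘r: x↦r, Dx↦Dx/r' in L_f ⇒ L₀.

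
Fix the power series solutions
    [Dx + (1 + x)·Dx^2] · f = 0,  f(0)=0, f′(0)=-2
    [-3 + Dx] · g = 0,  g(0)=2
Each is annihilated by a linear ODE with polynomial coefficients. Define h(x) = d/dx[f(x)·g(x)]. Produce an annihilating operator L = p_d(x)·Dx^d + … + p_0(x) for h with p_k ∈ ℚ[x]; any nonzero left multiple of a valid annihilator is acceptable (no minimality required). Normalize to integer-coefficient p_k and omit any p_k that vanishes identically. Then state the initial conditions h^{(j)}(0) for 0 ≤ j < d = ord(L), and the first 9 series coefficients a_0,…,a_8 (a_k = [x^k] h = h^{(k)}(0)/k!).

f: a_k = 0, -2, 1, -2/3, 1/2, -2/5, 1/3, -2/7, 1/4, …
g: a_k = 2, 6, 9, 9, 27/4, 81/20, 81/40, 243/280, 729/2240, …
L₀ := L_f ⊗_s L_g (sym. prod.), ord ≤ 2.
Differentiate: ansatz ord ≤ ord L₀ ⇒ L.
L = (15 + 36·x + 27·x^2) + (-11 - 27·x - 18·x^2)·Dx + (2 + 5·x + 3·x^2)·Dx^2  (order 2).
h: a_k = -4, -20, -40, -48, -83/2, -55/2, -76/5, -34/5, -653/224, …
ICs: h(0) = -4, h′(0) = -20.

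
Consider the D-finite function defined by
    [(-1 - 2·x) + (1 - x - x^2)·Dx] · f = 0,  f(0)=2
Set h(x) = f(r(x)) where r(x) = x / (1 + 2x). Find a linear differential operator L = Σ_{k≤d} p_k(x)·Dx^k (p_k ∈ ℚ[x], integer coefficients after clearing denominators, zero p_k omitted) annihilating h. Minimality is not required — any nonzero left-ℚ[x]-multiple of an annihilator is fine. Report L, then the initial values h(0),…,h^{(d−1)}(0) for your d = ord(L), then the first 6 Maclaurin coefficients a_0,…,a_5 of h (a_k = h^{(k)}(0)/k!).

f: a_k = 2, 2, 4, 6, 10, 16, …
f∘r: x↦r, Dx↦Dx/r' in L_f ⇒ L₀.
L = (-1 - 4·x) + (1 + 5·x + 7·x^2 + 2·x^3)·Dx  (order 1).
h: a_k = 2, 2, 0, -2, 6, -16, …
ICs: h(0) = 2.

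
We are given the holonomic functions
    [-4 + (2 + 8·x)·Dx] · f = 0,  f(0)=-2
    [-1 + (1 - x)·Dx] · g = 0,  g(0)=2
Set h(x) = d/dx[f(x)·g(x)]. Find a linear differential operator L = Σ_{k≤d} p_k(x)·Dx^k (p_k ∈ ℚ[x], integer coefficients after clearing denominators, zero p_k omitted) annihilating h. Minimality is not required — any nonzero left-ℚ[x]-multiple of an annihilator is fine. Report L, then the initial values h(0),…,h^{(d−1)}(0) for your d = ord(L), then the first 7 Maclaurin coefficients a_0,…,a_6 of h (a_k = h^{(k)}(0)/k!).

f: a_k = -2, -4, 4, -8, 20, -56, 168, …
g: a_k = 2, 2, 2, 2, 2, 2, 2, …
f·g: L₀ = L_f ⊗_s L_g, ord ≤ 1·1.
h₀' ⇒ L via d/dx closure of L₀.
L = (2 + 36·x + 12·x^2) + (-3 - 11·x + 6·x^2 + 8·x^3)·Dx  (order 1).
h: a_k = -12, -8, -60, 80, -460, 1464, -5684, …
ICs: h(0) = -12.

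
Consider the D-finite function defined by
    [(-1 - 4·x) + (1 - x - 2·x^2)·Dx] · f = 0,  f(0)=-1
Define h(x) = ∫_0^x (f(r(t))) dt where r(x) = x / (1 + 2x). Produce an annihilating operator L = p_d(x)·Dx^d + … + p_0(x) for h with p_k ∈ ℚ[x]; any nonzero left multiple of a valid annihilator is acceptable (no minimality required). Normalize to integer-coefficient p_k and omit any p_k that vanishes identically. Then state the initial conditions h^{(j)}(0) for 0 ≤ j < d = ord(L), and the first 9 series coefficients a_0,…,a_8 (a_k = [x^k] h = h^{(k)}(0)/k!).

L = (-1 - 6·x)·Dx + (1 + 5·x + 6·x^2)·Dx^2  (order 2).
h: a_k = 0, -1, -1/2, -1/3, 3/4, -9/5, 9/2, -81/7, 243/8, …
ICs: h(0) = 0, h′(0) = -1.

f: a_k = -1, -1, -3, -5, -11, -21, -43, -85, -171, …
Change of var in L_f (x↦r) gives L₀.
∫: right-multiply L₀ by Dx.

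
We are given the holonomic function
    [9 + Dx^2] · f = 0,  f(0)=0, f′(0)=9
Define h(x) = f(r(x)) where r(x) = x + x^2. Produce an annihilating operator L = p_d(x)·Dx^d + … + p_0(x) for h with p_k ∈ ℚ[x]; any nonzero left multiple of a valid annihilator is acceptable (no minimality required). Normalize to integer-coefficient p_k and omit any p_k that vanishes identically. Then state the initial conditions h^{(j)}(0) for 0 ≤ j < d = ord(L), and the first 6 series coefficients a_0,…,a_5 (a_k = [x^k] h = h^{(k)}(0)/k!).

f: a_k = 0, 9, 0, -27/2, 0, 243/40, …
L₀ from L_f via x↦r, Dx↦r'^{-1}Dx.
L = (9 + 54·x + 108·x^2 + 72·x^3) - 2·Dx + (1 + 2·x)·Dx^2  (order 2).
h: a_k = 0, 9, 9, -27/2, -81/2, -1377/40, …
ICs: h(0) = 0, h′(0) = 9.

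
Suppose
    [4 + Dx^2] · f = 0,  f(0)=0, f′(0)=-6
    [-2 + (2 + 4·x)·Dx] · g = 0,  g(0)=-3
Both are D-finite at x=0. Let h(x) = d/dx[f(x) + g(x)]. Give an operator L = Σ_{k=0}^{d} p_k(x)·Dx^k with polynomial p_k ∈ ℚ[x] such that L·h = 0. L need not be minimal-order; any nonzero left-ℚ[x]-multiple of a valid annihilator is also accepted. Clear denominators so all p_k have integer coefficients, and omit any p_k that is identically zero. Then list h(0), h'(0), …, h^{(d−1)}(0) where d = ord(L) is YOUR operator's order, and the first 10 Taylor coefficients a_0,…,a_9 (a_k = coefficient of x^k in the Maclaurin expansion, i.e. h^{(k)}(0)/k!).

f: a_k = 0, -6, 0, 4, 0, -4/5, 0, 8/105, 0, -4/945, …
g: a_k = -3, -3, 3/2, -3/2, 15/8, -21/8, 63/16, -99/16, 1287/128, -2145/128, …
Sum ⇒ L₀ = lclm(L_f,L_g) in ℚ(x)⟨Dx⟩.
h₀' ⇒ L via d/dx closure of L₀.
L = (-76 - 64·x - 64·x^2) + (-28 - 120·x - 192·x^2 - 128·x^3)·Dx + (-19 - 16·x - 16·x^2)·Dx^2 + (-7 - 30·x - 48·x^2 - 32·x^3)·Dx^3  (order 3).
h: a_k = -9, 3, 15/2, 15/2, -137/8, 189/8, -10267/240, 1287/16, -2027537/13440, 36465/128, …
ICs: h(0) = -9, h′(0) = 3, h′′(0) = 15.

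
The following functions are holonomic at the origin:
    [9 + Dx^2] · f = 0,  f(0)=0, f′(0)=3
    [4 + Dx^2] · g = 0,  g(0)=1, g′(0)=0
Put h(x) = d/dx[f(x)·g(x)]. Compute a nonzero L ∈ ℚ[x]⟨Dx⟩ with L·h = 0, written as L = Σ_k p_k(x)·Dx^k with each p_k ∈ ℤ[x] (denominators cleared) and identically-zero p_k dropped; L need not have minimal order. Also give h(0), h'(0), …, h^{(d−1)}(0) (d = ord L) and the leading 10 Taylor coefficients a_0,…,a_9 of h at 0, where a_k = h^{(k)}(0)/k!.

L = 25 + 26·Dx^2 + Dx^4  (order 4).
h: a_k = 3, 0, -63/2, 0, 521/8, 0, -13021/240, 0, 15501/640, 0, …
ICs: h(0) = 3, h′(0) = 0, h′′(0) = -63, h′′′(0) = 0.

f: a_k = 0, 3, 0, -9/2, 0, 81/40, 0, -243/560, 0, 243/4480, …
g: a_k = 1, 0, -2, 0, 2/3, 0, -4/45, 0, 2/315, 0, …
L₀ := L_f ⊗_s L_g (sym. prod.), ord ≤ 4.
h=h₀': d/dx-closure on L₀ ⇒ L.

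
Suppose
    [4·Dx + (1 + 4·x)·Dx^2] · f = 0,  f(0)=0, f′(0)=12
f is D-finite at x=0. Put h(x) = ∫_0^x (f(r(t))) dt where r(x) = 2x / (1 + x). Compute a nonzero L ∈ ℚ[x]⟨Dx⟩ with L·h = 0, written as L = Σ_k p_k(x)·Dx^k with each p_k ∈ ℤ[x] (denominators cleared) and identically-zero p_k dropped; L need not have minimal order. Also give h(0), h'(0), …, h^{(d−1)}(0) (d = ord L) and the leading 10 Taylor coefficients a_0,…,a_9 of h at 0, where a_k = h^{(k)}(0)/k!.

f: a_k = 0, 12, -24, 64, -192, 3072/5, -2048, 49152/7, -24576, 262144/3, …
Substitute x→r, Dx→(1/r')Dx; clear ⇒ L₀.
h=∫h₀ ⇒ L = L₀·Dx.
L = (10 + 18·x)·Dx^2 + (1 + 10·x + 9·x^2)·Dx^3  (order 3).
h: a_k = 0, 0, 12, -40, 182, -984, 29524/5, -37960, 1793613/7, -5380840/3, …
ICs: h(0) = 0, h′(0) = 0, h′′(0) = 24.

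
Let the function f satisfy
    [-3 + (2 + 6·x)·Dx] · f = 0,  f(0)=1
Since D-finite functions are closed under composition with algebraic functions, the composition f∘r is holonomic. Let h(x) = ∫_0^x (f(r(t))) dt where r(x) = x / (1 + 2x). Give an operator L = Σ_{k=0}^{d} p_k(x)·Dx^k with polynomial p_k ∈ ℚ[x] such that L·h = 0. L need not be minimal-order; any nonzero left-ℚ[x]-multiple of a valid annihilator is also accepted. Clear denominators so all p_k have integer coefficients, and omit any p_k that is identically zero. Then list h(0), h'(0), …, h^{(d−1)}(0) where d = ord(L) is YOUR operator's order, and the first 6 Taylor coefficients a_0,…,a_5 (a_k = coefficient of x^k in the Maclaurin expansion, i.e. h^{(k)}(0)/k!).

L = -3·Dx + (2 + 14·x + 20·x^2)·Dx^2  (order 2).
h: a_k = 0, 1, 3/4, -11/8, 195/64, -993/128, …
ICs: h(0) = 0, h′(0) = 1.

f: a_k = 1, 3/2, -9/8, 27/16, -405/128, 1701/256, …
h₀=f(r): pull back L_f along r ⇒ L₀.
h=∫h₀ ⇒ L = L₀·Dx.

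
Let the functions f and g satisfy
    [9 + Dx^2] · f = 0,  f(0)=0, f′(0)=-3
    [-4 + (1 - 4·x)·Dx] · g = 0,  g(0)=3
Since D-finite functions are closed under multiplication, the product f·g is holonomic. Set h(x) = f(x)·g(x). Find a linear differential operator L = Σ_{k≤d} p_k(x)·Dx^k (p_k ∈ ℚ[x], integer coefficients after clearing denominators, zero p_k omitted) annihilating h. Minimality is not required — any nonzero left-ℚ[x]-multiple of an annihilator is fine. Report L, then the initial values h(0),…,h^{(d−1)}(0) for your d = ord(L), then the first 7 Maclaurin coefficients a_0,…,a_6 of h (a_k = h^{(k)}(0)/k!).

f: a_k = 0, -3, 0, 9/2, 0, -81/40, 0, …
g: a_k = 3, 12, 48, 192, 768, 3072, 12288, …
f·g: L₀ = L_f ⊗_s L_g, ord ≤ 2·1.
L = (-9 + 36·x) + 8·Dx + (-1 + 4·x)·Dx^2  (order 2).
h: a_k = 0, -9, -36, -261/2, -522, -83763/40, -83763/10, …
ICs: h(0) = 0, h′(0) = -9.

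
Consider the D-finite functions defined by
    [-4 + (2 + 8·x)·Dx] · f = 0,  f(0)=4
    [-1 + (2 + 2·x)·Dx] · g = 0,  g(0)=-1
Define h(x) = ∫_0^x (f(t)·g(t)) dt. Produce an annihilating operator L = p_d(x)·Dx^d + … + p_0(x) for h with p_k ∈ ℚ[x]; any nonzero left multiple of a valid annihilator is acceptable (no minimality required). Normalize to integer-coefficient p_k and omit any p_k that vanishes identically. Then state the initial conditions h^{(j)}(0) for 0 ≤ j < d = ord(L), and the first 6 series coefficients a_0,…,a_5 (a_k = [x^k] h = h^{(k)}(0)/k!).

L = (-5 - 8·x)·Dx + (2 + 10·x + 8·x^2)·Dx^2  (order 2).
h: a_k = 0, -4, -5, 3/2, -45/16, 981/160, …
ICs: h(0) = 0, h′(0) = -4.

f: a_k = 4, 8, -8, 16, -40, 112, …
g: a_k = -1, -1/2, 1/8, -1/16, 5/128, -7/256, …
f·g: L₀ = L_f ⊗_s L_g, ord ≤ 1·1.
Integrate: L := L₀·Dx.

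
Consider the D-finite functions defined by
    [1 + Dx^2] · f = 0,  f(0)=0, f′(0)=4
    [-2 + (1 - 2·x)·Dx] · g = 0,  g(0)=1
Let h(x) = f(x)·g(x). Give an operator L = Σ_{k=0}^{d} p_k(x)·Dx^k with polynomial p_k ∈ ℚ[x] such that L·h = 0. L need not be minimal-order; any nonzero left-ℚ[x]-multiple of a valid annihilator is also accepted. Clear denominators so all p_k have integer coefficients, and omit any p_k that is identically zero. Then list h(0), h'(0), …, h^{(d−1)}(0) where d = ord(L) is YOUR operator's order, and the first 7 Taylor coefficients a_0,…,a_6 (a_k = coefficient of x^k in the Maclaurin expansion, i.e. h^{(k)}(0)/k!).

f: a_k = 0, 4, 0, -2/3, 0, 1/30, 0, …
g: a_k = 1, 2, 4, 8, 16, 32, 64, …
f·g: L₀ = L_f ⊗_s L_g, ord ≤ 2·1.
L = (-1 + 2·x) + 4·Dx + (-1 + 2·x)·Dx^2  (order 2).
h: a_k = 0, 4, 8, 46/3, 92/3, 1841/30, 1841/15, …
ICs: h(0) = 0, h′(0) = 4.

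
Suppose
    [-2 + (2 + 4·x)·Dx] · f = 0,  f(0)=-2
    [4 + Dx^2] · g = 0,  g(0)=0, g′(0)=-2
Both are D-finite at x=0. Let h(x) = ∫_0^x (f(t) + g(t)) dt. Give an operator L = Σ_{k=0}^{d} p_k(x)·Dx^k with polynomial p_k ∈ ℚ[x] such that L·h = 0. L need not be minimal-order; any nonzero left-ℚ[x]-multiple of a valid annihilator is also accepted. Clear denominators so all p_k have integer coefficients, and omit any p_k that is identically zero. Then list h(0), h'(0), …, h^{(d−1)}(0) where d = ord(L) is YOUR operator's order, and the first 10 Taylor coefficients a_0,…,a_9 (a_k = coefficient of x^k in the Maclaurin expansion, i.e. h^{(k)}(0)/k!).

L = (-28 - 64·x - 64·x^2)·Dx + (12 + 88·x + 192·x^2 + 128·x^3)·Dx^2 + (-7 - 16·x - 16·x^2)·Dx^3 + (3 + 22·x + 48·x^2 + 32·x^3)·Dx^4  (order 4).
h: a_k = 0, -2, -2, 1/3, 1/12, 1/4, -121/360, 3/8, -10331/20160, 143/192, …
ICs: h(0) = 0, h′(0) = -2, h′′(0) = -4, h′′′(0) = 2.

f: a_k = -2, -2, 1, -1, 5/4, -7/4, 21/8, -33/8, 429/64, -715/64, …
g: a_k = 0, -2, 0, 4/3, 0, -4/15, 0, 8/315, 0, -4/2835, …
Sum ⇒ L₀ = lclm(L_f,L_g) in ℚ(x)⟨Dx⟩.
h=∫h₀ ⇒ L = L₀·Dx.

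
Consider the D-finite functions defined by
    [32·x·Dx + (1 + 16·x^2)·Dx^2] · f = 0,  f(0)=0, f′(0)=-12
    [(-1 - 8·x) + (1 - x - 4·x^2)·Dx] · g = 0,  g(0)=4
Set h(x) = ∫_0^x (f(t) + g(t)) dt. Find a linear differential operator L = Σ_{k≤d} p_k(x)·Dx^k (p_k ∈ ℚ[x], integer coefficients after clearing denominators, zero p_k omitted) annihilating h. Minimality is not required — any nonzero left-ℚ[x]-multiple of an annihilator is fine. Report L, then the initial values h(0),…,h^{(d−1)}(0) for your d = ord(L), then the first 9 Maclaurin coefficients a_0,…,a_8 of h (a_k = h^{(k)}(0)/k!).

L = (160 - 640·x - 14848·x^2 - 36864·x^3 - 178176·x^4 - 98304·x^6)·Dx^2 + (-43 - 336·x - 16·x^2 - 3072·x^3 - 35072·x^4 - 124928·x^5 - 12288·x^6 - 98304·x^7)·Dx^3 + (5 + 23·x + 272·x^2 + 16·x^3 + 2368·x^4 - 5888·x^5 - 12288·x^6 - 4096·x^7 - 16384·x^8)·Dx^4  (order 4).
h: a_k = 0, 4, -4, 20/3, 25, 116/5, -886/15, 724/7, 15375/14, …
ICs: h(0) = 0, h′(0) = 4, h′′(0) = -8, h′′′(0) = 40.

f: a_k = 0, -12, 0, 64, 0, -3072/5, 0, 49152/7, 0, …
g: a_k = 4, 4, 20, 36, 116, 260, 724, 1764, 4660, …
Weyl lclm of L_f,L_g ⇒ L₀ (ord ≤ 3).
h=∫₀ˣh₀: take L = L₀·Dx.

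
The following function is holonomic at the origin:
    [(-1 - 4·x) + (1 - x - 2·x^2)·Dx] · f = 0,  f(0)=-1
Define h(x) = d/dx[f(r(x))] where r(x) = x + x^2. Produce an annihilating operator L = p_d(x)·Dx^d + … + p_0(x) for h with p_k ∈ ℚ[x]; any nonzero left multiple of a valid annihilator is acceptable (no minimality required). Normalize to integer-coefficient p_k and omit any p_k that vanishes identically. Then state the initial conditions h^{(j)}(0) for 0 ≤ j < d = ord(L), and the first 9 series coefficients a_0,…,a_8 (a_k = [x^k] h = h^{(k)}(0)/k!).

L = (8 + 10·x + 30·x^2 + 40·x^3 + 20·x^4) + (-1 - x + 5·x^2 + 10·x^3 + 10·x^4 + 4·x^5)·Dx  (order 1).
h: a_k = -1, -8, -33, -116, -400, -1314, -4179, -13056, -40131, …
ICs: h(0) = -1.

f: a_k = -1, -1, -3, -5, -11, -21, -43, -85, -171, …
f∘r: x↦r, Dx↦Dx/r' in L_f ⇒ L₀.
h₀' ⇒ L via d/dx closure of L₀.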